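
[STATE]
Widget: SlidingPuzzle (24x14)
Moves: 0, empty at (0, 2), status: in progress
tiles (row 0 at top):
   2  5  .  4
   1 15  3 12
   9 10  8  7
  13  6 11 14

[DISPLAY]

┌────┬────┬────┬────┐   
│  2 │  5 │    │  4 │   
├────┼────┼────┼────┤   
│  1 │ 15 │  3 │ 12 │   
├────┼────┼────┼────┤   
│  9 │ 10 │  8 │  7 │   
├────┼────┼────┼────┤   
│ 13 │  6 │ 11 │ 14 │   
└────┴────┴────┴────┘   
Moves: 0                
                        
                        
                        
                        


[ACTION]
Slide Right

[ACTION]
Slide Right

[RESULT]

┌────┬────┬────┬────┐   
│    │  2 │  5 │  4 │   
├────┼────┼────┼────┤   
│  1 │ 15 │  3 │ 12 │   
├────┼────┼────┼────┤   
│  9 │ 10 │  8 │  7 │   
├────┼────┼────┼────┤   
│ 13 │  6 │ 11 │ 14 │   
└────┴────┴────┴────┘   
Moves: 2                
                        
                        
                        
                        


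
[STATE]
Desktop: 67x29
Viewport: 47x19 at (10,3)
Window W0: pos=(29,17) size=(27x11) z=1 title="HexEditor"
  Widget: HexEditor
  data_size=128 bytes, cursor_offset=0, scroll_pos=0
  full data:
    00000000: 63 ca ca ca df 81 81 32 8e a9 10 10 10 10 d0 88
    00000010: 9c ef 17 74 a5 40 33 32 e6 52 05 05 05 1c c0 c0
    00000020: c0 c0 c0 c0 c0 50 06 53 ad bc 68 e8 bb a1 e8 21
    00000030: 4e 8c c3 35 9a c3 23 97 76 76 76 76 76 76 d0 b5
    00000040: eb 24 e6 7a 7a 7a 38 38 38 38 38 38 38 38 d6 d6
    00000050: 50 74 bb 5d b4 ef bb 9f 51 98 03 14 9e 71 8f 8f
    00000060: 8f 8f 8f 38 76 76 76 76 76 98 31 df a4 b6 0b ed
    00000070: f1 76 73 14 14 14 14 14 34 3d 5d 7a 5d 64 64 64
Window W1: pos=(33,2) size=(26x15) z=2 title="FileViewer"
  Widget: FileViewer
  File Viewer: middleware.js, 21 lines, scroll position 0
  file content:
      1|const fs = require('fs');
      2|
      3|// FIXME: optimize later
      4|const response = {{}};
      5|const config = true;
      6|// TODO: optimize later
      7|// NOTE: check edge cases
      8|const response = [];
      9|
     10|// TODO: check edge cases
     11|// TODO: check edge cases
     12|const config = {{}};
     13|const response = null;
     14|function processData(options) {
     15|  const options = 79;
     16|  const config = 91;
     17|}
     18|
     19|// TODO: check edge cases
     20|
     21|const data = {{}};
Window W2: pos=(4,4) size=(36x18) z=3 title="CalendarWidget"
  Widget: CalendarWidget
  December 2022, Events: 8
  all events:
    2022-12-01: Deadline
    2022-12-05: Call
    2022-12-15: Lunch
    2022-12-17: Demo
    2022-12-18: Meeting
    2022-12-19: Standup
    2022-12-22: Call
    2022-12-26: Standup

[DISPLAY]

                       ┃ FileViewer            
━━━━━━━━━━━━━━━━━━━━━━━━━━━━━┓─────────────────
ndarWidget                   ┃fs = require('fs'
─────────────────────────────┨                 
     December 2022           ┃ME: optimize late
 We Th Fr Sa Su              ┃response = {{}}; 
     1*  2  3  4             ┃config = true;   
6  7  8  9 10 11             ┃O: optimize later
 14 15* 16 17* 18*           ┃E: check edge cas
0 21 22* 23 24 25            ┃response = [];   
7 28 29 30 31                ┃                 
                             ┃O: check edge cas
                             ┃O: check edge cas
                             ┃━━━━━━━━━━━━━━━━━
                             ┃━━━━━━━━━━━━━━━┓ 
                             ┃               ┃ 
                             ┃───────────────┨ 
                             ┃63 ca ca ca df ┃ 
━━━━━━━━━━━━━━━━━━━━━━━━━━━━━┛9c ef 17 74 a5 ┃ 


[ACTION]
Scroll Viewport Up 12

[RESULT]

                                               
                                               
                       ┏━━━━━━━━━━━━━━━━━━━━━━━
                       ┃ FileViewer            
━━━━━━━━━━━━━━━━━━━━━━━━━━━━━┓─────────────────
ndarWidget                   ┃fs = require('fs'
─────────────────────────────┨                 
     December 2022           ┃ME: optimize late
 We Th Fr Sa Su              ┃response = {{}}; 
     1*  2  3  4             ┃config = true;   
6  7  8  9 10 11             ┃O: optimize later
 14 15* 16 17* 18*           ┃E: check edge cas
0 21 22* 23 24 25            ┃response = [];   
7 28 29 30 31                ┃                 
                             ┃O: check edge cas
                             ┃O: check edge cas
                             ┃━━━━━━━━━━━━━━━━━
                             ┃━━━━━━━━━━━━━━━┓ 
                             ┃               ┃ 


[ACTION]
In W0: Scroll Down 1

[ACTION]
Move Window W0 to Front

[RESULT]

                                               
                                               
                       ┏━━━━━━━━━━━━━━━━━━━━━━━
                       ┃ FileViewer            
━━━━━━━━━━━━━━━━━━━━━━━━━━━━━┓─────────────────
ndarWidget                   ┃fs = require('fs'
─────────────────────────────┨                 
     December 2022           ┃ME: optimize late
 We Th Fr Sa Su              ┃response = {{}}; 
     1*  2  3  4             ┃config = true;   
6  7  8  9 10 11             ┃O: optimize later
 14 15* 16 17* 18*           ┃E: check edge cas
0 21 22* 23 24 25            ┃response = [];   
7 28 29 30 31                ┃                 
                             ┃O: check edge cas
                             ┃O: check edge cas
                             ┃━━━━━━━━━━━━━━━━━
                   ┏━━━━━━━━━━━━━━━━━━━━━━━━━┓ 
                   ┃ HexEditor               ┃ 


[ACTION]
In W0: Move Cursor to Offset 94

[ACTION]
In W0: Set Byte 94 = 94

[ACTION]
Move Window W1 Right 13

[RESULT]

                                               
                                               
                               ┏━━━━━━━━━━━━━━━
                               ┃ FileViewer    
━━━━━━━━━━━━━━━━━━━━━━━━━━━━━┓ ┠───────────────
ndarWidget                   ┃ ┃const fs = requ
─────────────────────────────┨ ┃               
     December 2022           ┃ ┃// FIXME: optim
 We Th Fr Sa Su              ┃ ┃const response 
     1*  2  3  4             ┃ ┃const config = 
6  7  8  9 10 11             ┃ ┃// TODO: optimi
 14 15* 16 17* 18*           ┃ ┃// NOTE: check 
0 21 22* 23 24 25            ┃ ┃const response 
7 28 29 30 31                ┃ ┃               
                             ┃ ┃// TODO: check 
                             ┃ ┃// TODO: check 
                             ┃ ┗━━━━━━━━━━━━━━━
                   ┏━━━━━━━━━━━━━━━━━━━━━━━━━┓ 
                   ┃ HexEditor               ┃ 


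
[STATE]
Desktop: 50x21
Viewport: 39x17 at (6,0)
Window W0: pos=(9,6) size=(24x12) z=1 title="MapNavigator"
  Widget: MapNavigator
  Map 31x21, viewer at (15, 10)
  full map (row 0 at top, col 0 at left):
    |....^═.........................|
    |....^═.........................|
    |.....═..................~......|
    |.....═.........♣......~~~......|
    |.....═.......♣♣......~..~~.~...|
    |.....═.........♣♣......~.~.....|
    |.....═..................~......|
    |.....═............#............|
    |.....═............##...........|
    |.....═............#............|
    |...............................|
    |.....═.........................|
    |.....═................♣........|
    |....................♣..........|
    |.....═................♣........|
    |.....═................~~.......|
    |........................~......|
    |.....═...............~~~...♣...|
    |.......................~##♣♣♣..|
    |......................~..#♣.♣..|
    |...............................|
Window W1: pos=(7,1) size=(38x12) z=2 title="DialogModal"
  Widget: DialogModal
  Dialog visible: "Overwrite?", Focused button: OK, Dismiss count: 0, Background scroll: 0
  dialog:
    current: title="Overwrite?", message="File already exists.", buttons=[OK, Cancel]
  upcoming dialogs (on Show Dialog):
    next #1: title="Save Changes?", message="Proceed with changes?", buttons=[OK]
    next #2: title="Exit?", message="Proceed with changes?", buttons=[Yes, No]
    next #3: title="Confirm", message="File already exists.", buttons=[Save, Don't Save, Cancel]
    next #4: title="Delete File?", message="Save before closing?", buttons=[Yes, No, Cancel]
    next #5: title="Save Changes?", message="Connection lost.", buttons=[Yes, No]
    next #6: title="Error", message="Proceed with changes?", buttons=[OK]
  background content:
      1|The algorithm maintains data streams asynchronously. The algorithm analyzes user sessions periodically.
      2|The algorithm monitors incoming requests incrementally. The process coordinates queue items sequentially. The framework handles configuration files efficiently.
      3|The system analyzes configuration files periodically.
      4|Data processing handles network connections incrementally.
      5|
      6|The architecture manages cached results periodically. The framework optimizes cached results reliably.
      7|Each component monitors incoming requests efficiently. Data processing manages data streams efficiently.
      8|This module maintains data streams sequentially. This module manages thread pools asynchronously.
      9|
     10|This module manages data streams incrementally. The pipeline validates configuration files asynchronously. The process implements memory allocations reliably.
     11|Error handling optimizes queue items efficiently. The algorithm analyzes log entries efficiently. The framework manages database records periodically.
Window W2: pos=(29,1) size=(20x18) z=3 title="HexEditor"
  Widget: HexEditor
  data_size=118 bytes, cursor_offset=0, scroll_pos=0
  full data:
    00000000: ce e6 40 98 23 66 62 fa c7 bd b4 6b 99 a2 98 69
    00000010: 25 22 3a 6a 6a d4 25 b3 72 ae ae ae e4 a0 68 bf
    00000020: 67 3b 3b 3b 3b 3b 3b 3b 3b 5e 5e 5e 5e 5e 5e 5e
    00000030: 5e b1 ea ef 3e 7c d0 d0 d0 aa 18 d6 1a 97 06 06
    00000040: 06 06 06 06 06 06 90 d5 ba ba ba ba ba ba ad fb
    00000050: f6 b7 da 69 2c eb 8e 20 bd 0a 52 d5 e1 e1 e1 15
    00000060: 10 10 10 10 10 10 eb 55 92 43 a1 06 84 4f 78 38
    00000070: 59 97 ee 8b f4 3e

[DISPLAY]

                                       
 ┏━━━━━━━━━━━━━━━━━━━━━┏━━━━━━━━━━━━━━━
 ┃ DialogModal         ┃ HexEditor     
 ┠─────────────────────┠───────────────
 ┃The algorithm maintai┃00000000  CE e6
 ┃The al┌──────────────┃00000010  25 22
 ┃The sy│      Overwrit┃00000020  67 3b
 ┃Data p│ File already ┃00000030  5e b1
 ┃      │    [OK]  Canc┃00000040  06 06
 ┃The ar└──────────────┃00000050  f6 b7
 ┃Each component monito┃00000060  10 10
 ┃This module maintains┃00000070  59 97
 ┗━━━━━━━━━━━━━━━━━━━━━┃               
   ┃...........@.......┃               
   ┃.═.................┃               
   ┃.═................♣┃               
   ┃................♣..┃               


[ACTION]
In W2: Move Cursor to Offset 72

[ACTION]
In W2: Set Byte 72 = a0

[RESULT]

                                       
 ┏━━━━━━━━━━━━━━━━━━━━━┏━━━━━━━━━━━━━━━
 ┃ DialogModal         ┃ HexEditor     
 ┠─────────────────────┠───────────────
 ┃The algorithm maintai┃00000000  ce e6
 ┃The al┌──────────────┃00000010  25 22
 ┃The sy│      Overwrit┃00000020  67 3b
 ┃Data p│ File already ┃00000030  5e b1
 ┃      │    [OK]  Canc┃00000040  06 06
 ┃The ar└──────────────┃00000050  f6 b7
 ┃Each component monito┃00000060  10 10
 ┃This module maintains┃00000070  59 97
 ┗━━━━━━━━━━━━━━━━━━━━━┃               
   ┃...........@.......┃               
   ┃.═.................┃               
   ┃.═................♣┃               
   ┃................♣..┃               


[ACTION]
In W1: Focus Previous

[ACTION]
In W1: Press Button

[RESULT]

                                       
 ┏━━━━━━━━━━━━━━━━━━━━━┏━━━━━━━━━━━━━━━
 ┃ DialogModal         ┃ HexEditor     
 ┠─────────────────────┠───────────────
 ┃The algorithm maintai┃00000000  ce e6
 ┃The algorithm monitor┃00000010  25 22
 ┃The system analyzes c┃00000020  67 3b
 ┃Data processing handl┃00000030  5e b1
 ┃                     ┃00000040  06 06
 ┃The architecture mana┃00000050  f6 b7
 ┃Each component monito┃00000060  10 10
 ┃This module maintains┃00000070  59 97
 ┗━━━━━━━━━━━━━━━━━━━━━┃               
   ┃...........@.......┃               
   ┃.═.................┃               
   ┃.═................♣┃               
   ┃................♣..┃               


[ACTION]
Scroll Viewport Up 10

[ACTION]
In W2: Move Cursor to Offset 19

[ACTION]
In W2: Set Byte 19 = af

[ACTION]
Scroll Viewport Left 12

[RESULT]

                                       
       ┏━━━━━━━━━━━━━━━━━━━━━┏━━━━━━━━━
       ┃ DialogModal         ┃ HexEdito
       ┠─────────────────────┠─────────
       ┃The algorithm maintai┃00000000 
       ┃The algorithm monitor┃00000010 
       ┃The system analyzes c┃00000020 
       ┃Data processing handl┃00000030 
       ┃                     ┃00000040 
       ┃The architecture mana┃00000050 
       ┃Each component monito┃00000060 
       ┃This module maintains┃00000070 
       ┗━━━━━━━━━━━━━━━━━━━━━┃         
         ┃...........@.......┃         
         ┃.═.................┃         
         ┃.═................♣┃         
         ┃................♣..┃         


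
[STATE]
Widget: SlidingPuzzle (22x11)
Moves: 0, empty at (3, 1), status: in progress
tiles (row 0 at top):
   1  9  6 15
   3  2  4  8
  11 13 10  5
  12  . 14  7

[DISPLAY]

┌────┬────┬────┬────┐ 
│  1 │  9 │  6 │ 15 │ 
├────┼────┼────┼────┤ 
│  3 │  2 │  4 │  8 │ 
├────┼────┼────┼────┤ 
│ 11 │ 13 │ 10 │  5 │ 
├────┼────┼────┼────┤ 
│ 12 │    │ 14 │  7 │ 
└────┴────┴────┴────┘ 
Moves: 0              
                      


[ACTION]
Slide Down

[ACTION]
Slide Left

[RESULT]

┌────┬────┬────┬────┐ 
│  1 │  9 │  6 │ 15 │ 
├────┼────┼────┼────┤ 
│  3 │  2 │  4 │  8 │ 
├────┼────┼────┼────┤ 
│ 11 │ 10 │    │  5 │ 
├────┼────┼────┼────┤ 
│ 12 │ 13 │ 14 │  7 │ 
└────┴────┴────┴────┘ 
Moves: 2              
                      


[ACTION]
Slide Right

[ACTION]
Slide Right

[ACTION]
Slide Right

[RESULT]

┌────┬────┬────┬────┐ 
│  1 │  9 │  6 │ 15 │ 
├────┼────┼────┼────┤ 
│  3 │  2 │  4 │  8 │ 
├────┼────┼────┼────┤ 
│    │ 11 │ 10 │  5 │ 
├────┼────┼────┼────┤ 
│ 12 │ 13 │ 14 │  7 │ 
└────┴────┴────┴────┘ 
Moves: 4              
                      


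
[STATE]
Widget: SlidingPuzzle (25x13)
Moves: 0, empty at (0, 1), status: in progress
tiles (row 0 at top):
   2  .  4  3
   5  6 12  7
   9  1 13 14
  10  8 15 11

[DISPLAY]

┌────┬────┬────┬────┐    
│  2 │    │  4 │  3 │    
├────┼────┼────┼────┤    
│  5 │  6 │ 12 │  7 │    
├────┼────┼────┼────┤    
│  9 │  1 │ 13 │ 14 │    
├────┼────┼────┼────┤    
│ 10 │  8 │ 15 │ 11 │    
└────┴────┴────┴────┘    
Moves: 0                 
                         
                         
                         


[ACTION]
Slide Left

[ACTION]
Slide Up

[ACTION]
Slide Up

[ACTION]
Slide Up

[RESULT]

┌────┬────┬────┬────┐    
│  2 │  4 │ 12 │  3 │    
├────┼────┼────┼────┤    
│  5 │  6 │ 13 │  7 │    
├────┼────┼────┼────┤    
│  9 │  1 │ 15 │ 14 │    
├────┼────┼────┼────┤    
│ 10 │  8 │    │ 11 │    
└────┴────┴────┴────┘    
Moves: 4                 
                         
                         
                         


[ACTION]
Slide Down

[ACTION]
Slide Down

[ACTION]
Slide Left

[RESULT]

┌────┬────┬────┬────┐    
│  2 │  4 │ 12 │  3 │    
├────┼────┼────┼────┤    
│  5 │  6 │  7 │    │    
├────┼────┼────┼────┤    
│  9 │  1 │ 13 │ 14 │    
├────┼────┼────┼────┤    
│ 10 │  8 │ 15 │ 11 │    
└────┴────┴────┴────┘    
Moves: 7                 
                         
                         
                         


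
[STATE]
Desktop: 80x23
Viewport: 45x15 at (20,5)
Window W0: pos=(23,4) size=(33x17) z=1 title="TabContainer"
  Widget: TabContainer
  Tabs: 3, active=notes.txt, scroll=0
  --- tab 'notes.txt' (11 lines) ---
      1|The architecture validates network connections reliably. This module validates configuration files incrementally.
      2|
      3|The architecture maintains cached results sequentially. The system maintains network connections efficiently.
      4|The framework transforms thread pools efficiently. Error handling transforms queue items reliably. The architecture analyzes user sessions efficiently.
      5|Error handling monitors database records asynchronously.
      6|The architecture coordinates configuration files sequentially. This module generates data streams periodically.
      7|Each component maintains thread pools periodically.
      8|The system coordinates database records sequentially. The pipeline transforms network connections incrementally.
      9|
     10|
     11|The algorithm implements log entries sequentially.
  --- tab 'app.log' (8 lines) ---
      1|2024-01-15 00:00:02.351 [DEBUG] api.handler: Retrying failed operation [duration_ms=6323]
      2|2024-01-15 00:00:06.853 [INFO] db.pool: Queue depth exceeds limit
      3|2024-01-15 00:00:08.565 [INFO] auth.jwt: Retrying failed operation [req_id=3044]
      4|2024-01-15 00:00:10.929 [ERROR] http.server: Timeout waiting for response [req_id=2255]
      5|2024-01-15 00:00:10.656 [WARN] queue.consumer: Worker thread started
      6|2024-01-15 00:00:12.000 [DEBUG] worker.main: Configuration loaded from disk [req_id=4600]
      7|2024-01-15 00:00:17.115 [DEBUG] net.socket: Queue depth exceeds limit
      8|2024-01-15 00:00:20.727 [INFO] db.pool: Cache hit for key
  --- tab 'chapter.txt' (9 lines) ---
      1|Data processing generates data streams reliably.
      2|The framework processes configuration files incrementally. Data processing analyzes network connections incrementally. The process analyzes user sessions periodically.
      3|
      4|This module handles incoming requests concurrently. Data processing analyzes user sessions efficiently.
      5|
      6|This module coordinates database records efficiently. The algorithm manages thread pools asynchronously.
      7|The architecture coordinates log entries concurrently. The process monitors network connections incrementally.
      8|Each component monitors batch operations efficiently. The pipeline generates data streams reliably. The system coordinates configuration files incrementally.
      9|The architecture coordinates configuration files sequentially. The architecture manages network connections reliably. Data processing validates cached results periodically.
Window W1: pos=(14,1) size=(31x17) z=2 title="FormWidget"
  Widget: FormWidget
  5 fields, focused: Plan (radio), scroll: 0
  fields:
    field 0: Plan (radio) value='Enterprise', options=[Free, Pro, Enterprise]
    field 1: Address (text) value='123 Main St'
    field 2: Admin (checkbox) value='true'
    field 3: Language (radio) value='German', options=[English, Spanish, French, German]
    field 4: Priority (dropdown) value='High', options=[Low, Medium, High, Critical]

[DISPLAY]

ress:    [123 Main St  ]┃          ┃         
in:      [x]            ┃──────────┨         
guage:   ( ) English  ( ┃│ chapter.┃         
ority:   [High        ▼]┃──────────┃         
                        ┃dates netw┃         
                        ┃          ┃         
                        ┃tains cach┃         
                        ┃rms thread┃         
                        ┃rs databas┃         
                        ┃dinates co┃         
                        ┃ins thread┃         
                        ┃s database┃         
━━━━━━━━━━━━━━━━━━━━━━━━┛          ┃         
   ┃                               ┃         
   ┃The algorithm implements log en┃         


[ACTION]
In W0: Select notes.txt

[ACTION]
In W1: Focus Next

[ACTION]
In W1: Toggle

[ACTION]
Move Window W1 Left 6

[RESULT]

   [123 Main St  ]┃                ┃         
   [x]            ┃────────────────┨         
   ( ) English  ( ┃p.log │ chapter.┃         
   [High        ▼]┃────────────────┃         
                  ┃e validates netw┃         
                  ┃                ┃         
                  ┃e maintains cach┃         
                  ┃ransforms thread┃         
                  ┃monitors databas┃         
                  ┃e coordinates co┃         
                  ┃maintains thread┃         
                  ┃dinates database┃         
━━━━━━━━━━━━━━━━━━┛                ┃         
   ┃                               ┃         
   ┃The algorithm implements log en┃         


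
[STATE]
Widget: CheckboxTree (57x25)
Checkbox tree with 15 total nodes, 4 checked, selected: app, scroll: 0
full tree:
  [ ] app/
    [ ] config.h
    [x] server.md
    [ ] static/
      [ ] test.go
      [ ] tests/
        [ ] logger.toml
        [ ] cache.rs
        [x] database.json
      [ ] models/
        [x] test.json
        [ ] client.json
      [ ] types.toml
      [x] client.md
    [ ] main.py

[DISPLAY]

>[-] app/                                                
   [ ] config.h                                          
   [x] server.md                                         
   [-] static/                                           
     [ ] test.go                                         
     [-] tests/                                          
       [ ] logger.toml                                   
       [ ] cache.rs                                      
       [x] database.json                                 
     [-] models/                                         
       [x] test.json                                     
       [ ] client.json                                   
     [ ] types.toml                                      
     [x] client.md                                       
   [ ] main.py                                           
                                                         
                                                         
                                                         
                                                         
                                                         
                                                         
                                                         
                                                         
                                                         
                                                         


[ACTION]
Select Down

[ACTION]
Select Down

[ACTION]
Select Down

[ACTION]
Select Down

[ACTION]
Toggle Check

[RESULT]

 [-] app/                                                
   [ ] config.h                                          
   [x] server.md                                         
   [-] static/                                           
>    [x] test.go                                         
     [-] tests/                                          
       [ ] logger.toml                                   
       [ ] cache.rs                                      
       [x] database.json                                 
     [-] models/                                         
       [x] test.json                                     
       [ ] client.json                                   
     [ ] types.toml                                      
     [x] client.md                                       
   [ ] main.py                                           
                                                         
                                                         
                                                         
                                                         
                                                         
                                                         
                                                         
                                                         
                                                         
                                                         


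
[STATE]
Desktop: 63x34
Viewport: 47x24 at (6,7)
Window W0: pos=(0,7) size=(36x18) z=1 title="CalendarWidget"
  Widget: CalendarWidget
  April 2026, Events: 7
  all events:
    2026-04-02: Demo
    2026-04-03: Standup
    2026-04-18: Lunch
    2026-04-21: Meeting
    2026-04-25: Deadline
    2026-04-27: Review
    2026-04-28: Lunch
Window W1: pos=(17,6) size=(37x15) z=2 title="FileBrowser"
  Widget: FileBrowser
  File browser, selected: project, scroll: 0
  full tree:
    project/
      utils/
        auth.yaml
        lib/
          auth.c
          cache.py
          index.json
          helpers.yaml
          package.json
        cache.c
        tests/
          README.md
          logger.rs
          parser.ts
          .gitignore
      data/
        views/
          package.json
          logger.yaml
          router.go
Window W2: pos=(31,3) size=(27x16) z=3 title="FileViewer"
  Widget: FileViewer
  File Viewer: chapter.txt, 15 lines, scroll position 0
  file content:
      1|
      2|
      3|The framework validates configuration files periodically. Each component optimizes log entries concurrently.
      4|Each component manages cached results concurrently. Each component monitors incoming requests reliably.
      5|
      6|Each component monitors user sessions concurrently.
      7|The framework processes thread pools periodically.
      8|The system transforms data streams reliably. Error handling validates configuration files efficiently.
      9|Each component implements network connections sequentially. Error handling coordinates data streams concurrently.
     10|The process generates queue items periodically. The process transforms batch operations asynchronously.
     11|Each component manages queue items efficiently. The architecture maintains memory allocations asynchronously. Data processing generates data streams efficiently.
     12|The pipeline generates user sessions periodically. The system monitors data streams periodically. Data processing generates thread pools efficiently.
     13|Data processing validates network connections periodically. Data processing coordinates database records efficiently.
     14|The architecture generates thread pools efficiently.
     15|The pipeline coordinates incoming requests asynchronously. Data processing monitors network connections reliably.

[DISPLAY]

━━━━━━━━━━━┃ FileBrowser ┃                     
ndarWidget ┠─────────────┃The framework validat
───────────┃> [-] project┃Each component manage
       Apri┃    [+] utils┃                     
 We Th Fr S┃    [+] data/┃Each component monito
  1  2*  3*┃             ┃The framework process
  8  9 10 1┃             ┃The system transforms
 15 16 17 1┃             ┃Each component implem
* 22 23 24 ┃             ┃The process generates
8* 29 30   ┃             ┃Each component manage
           ┃             ┃The pipeline generate
           ┃             ┗━━━━━━━━━━━━━━━━━━━━━
           ┃                                   
           ┗━━━━━━━━━━━━━━━━━━━━━━━━━━━━━━━━━━━
                             ┃                 
                             ┃                 
                             ┃                 
━━━━━━━━━━━━━━━━━━━━━━━━━━━━━┛                 
                                               
                                               
                                               
                                               
                                               
                                               


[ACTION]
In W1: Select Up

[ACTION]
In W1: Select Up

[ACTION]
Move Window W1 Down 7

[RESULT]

━━━━━━━━━━━━━━━━━━━━━━━━━┃                     
ndarWidget               ┃The framework validat
─────────────────────────┃Each component manage
       April 2026        ┃                     
 We Th Fr Sa Su          ┃Each component monito
  1  2*  3*  4  5        ┃The framework process
  8  9 10 1┏━━━━━━━━━━━━━┃The system transforms
 15 16 17 1┃ FileBrowser ┃Each component implem
* 22 23 24 ┠─────────────┃The process generates
8* 29 30   ┃> [-] project┃Each component manage
           ┃    [+] utils┃The pipeline generate
           ┃    [+] data/┗━━━━━━━━━━━━━━━━━━━━━
           ┃                                   
           ┃                                   
           ┃                                   
           ┃                                   
           ┃                                   
━━━━━━━━━━━┃                                   
           ┃                                   
           ┃                                   
           ┗━━━━━━━━━━━━━━━━━━━━━━━━━━━━━━━━━━━
                                               
                                               
                                               


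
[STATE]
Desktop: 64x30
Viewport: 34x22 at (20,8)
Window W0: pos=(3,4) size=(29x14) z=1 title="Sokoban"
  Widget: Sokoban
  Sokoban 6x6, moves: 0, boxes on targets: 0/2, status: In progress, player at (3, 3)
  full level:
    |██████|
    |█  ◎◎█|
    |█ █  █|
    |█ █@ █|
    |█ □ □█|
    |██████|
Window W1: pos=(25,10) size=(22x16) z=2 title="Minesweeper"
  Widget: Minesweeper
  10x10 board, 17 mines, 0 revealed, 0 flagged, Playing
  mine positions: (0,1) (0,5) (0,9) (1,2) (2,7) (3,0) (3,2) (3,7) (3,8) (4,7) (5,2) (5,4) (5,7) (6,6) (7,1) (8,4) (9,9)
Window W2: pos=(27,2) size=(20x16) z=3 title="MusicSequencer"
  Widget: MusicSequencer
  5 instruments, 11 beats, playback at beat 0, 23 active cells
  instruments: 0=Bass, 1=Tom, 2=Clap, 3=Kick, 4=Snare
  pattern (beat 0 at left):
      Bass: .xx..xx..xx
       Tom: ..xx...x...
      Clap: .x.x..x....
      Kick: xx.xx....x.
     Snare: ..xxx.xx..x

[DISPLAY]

       ┃  Clap·█·█··█···· ┃       
       ┃  Kick██·██····█· ┃       
     ┏━┃ Snare··███·██··█ ┃       
     ┃ ┃                  ┃       
     ┠─┃                  ┃       
     ┃■┃                  ┃       
     ┃■┃                  ┃       
     ┃■┃                  ┃       
     ┃■┃                  ┃       
━━━━━┃■┗━━━━━━━━━━━━━━━━━━┛       
     ┃■■■■■■■■■■          ┃       
     ┃■■■■■■■■■■          ┃       
     ┃■■■■■■■■■■          ┃       
     ┃■■■■■■■■■■          ┃       
     ┃■■■■■■■■■■          ┃       
     ┃                    ┃       
     ┃                    ┃       
     ┗━━━━━━━━━━━━━━━━━━━━┛       
                                  
                                  
                                  
                                  


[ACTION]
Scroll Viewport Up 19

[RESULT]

                                  
                                  
       ┏━━━━━━━━━━━━━━━━━━┓       
       ┃ MusicSequencer   ┃       
━━━━━━━┠──────────────────┨       
       ┃      ▼1234567890 ┃       
───────┃  Bass·██··██··██ ┃       
       ┃   Tom··██···█··· ┃       
       ┃  Clap·█·█··█···· ┃       
       ┃  Kick██·██····█· ┃       
     ┏━┃ Snare··███·██··█ ┃       
     ┃ ┃                  ┃       
     ┠─┃                  ┃       
     ┃■┃                  ┃       
     ┃■┃                  ┃       
     ┃■┃                  ┃       
     ┃■┃                  ┃       
━━━━━┃■┗━━━━━━━━━━━━━━━━━━┛       
     ┃■■■■■■■■■■          ┃       
     ┃■■■■■■■■■■          ┃       
     ┃■■■■■■■■■■          ┃       
     ┃■■■■■■■■■■          ┃       


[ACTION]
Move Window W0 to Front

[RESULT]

                                  
                                  
       ┏━━━━━━━━━━━━━━━━━━┓       
       ┃ MusicSequencer   ┃       
━━━━━━━━━━━┓──────────────┨       
           ┃  ▼1234567890 ┃       
───────────┨ss·██··██··██ ┃       
           ┃om··██···█··· ┃       
           ┃ap·█·█··█···· ┃       
           ┃ck██·██····█· ┃       
           ┃re··███·██··█ ┃       
           ┃              ┃       
           ┃              ┃       
           ┃              ┃       
           ┃              ┃       
           ┃              ┃       
           ┃              ┃       
━━━━━━━━━━━┛━━━━━━━━━━━━━━┛       
     ┃■■■■■■■■■■          ┃       
     ┃■■■■■■■■■■          ┃       
     ┃■■■■■■■■■■          ┃       
     ┃■■■■■■■■■■          ┃       


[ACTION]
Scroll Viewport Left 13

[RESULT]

                                  
                                  
                    ┏━━━━━━━━━━━━━
                    ┃ MusicSequenc
━━━━━━━━━━━━━━━━━━━━━━━━┓─────────
koban                   ┃  ▼123456
────────────────────────┨ss·██··██
███                     ┃om··██···
◎◎█                     ┃ap·█·█··█
  █                     ┃ck██·██··
@ █                     ┃re··███·█
 □█                     ┃         
███                     ┃         
es: 0  0/2              ┃         
                        ┃         
                        ┃         
                        ┃         
━━━━━━━━━━━━━━━━━━━━━━━━┛━━━━━━━━━
                  ┃■■■■■■■■■■     
                  ┃■■■■■■■■■■     
                  ┃■■■■■■■■■■     
                  ┃■■■■■■■■■■     


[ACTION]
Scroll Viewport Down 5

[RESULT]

koban                   ┃  ▼123456
────────────────────────┨ss·██··██
███                     ┃om··██···
◎◎█                     ┃ap·█·█··█
  █                     ┃ck██·██··
@ █                     ┃re··███·█
 □█                     ┃         
███                     ┃         
es: 0  0/2              ┃         
                        ┃         
                        ┃         
                        ┃         
━━━━━━━━━━━━━━━━━━━━━━━━┛━━━━━━━━━
                  ┃■■■■■■■■■■     
                  ┃■■■■■■■■■■     
                  ┃■■■■■■■■■■     
                  ┃■■■■■■■■■■     
                  ┃■■■■■■■■■■     
                  ┃               
                  ┃               
                  ┗━━━━━━━━━━━━━━━
                                  
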